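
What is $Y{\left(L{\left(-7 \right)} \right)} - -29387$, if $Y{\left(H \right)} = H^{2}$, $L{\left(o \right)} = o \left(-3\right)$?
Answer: $29828$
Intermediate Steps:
$L{\left(o \right)} = - 3 o$
$Y{\left(L{\left(-7 \right)} \right)} - -29387 = \left(\left(-3\right) \left(-7\right)\right)^{2} - -29387 = 21^{2} + 29387 = 441 + 29387 = 29828$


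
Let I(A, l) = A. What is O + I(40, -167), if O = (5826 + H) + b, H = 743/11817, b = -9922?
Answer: -47929009/11817 ≈ -4055.9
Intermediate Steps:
H = 743/11817 (H = 743*(1/11817) = 743/11817 ≈ 0.062876)
O = -48401689/11817 (O = (5826 + 743/11817) - 9922 = 68846585/11817 - 9922 = -48401689/11817 ≈ -4095.9)
O + I(40, -167) = -48401689/11817 + 40 = -47929009/11817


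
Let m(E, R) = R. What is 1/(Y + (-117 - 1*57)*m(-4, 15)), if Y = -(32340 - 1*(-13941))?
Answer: -1/48891 ≈ -2.0454e-5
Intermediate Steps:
Y = -46281 (Y = -(32340 + 13941) = -1*46281 = -46281)
1/(Y + (-117 - 1*57)*m(-4, 15)) = 1/(-46281 + (-117 - 1*57)*15) = 1/(-46281 + (-117 - 57)*15) = 1/(-46281 - 174*15) = 1/(-46281 - 2610) = 1/(-48891) = -1/48891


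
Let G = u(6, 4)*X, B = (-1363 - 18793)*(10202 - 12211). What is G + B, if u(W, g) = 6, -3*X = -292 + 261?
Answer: 40493466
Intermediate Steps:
X = 31/3 (X = -(-292 + 261)/3 = -⅓*(-31) = 31/3 ≈ 10.333)
B = 40493404 (B = -20156*(-2009) = 40493404)
G = 62 (G = 6*(31/3) = 62)
G + B = 62 + 40493404 = 40493466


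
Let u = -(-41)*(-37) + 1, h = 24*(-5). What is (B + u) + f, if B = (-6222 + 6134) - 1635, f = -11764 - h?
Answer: -14883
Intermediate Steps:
h = -120
f = -11644 (f = -11764 - 1*(-120) = -11764 + 120 = -11644)
u = -1516 (u = -41*37 + 1 = -1517 + 1 = -1516)
B = -1723 (B = -88 - 1635 = -1723)
(B + u) + f = (-1723 - 1516) - 11644 = -3239 - 11644 = -14883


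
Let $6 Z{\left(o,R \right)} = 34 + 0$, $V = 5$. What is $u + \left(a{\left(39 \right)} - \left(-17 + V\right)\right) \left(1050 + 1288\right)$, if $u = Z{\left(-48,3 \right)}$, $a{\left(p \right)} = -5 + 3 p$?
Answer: $\frac{869753}{3} \approx 2.8992 \cdot 10^{5}$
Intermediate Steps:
$Z{\left(o,R \right)} = \frac{17}{3}$ ($Z{\left(o,R \right)} = \frac{34 + 0}{6} = \frac{1}{6} \cdot 34 = \frac{17}{3}$)
$u = \frac{17}{3} \approx 5.6667$
$u + \left(a{\left(39 \right)} - \left(-17 + V\right)\right) \left(1050 + 1288\right) = \frac{17}{3} + \left(\left(-5 + 3 \cdot 39\right) - \left(-17 + 5\right)\right) \left(1050 + 1288\right) = \frac{17}{3} + \left(\left(-5 + 117\right) - -12\right) 2338 = \frac{17}{3} + \left(112 + 12\right) 2338 = \frac{17}{3} + 124 \cdot 2338 = \frac{17}{3} + 289912 = \frac{869753}{3}$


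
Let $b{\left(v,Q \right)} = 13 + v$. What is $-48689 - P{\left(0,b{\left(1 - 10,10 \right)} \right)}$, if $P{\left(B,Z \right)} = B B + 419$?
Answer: $-49108$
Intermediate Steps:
$P{\left(B,Z \right)} = 419 + B^{2}$ ($P{\left(B,Z \right)} = B^{2} + 419 = 419 + B^{2}$)
$-48689 - P{\left(0,b{\left(1 - 10,10 \right)} \right)} = -48689 - \left(419 + 0^{2}\right) = -48689 - \left(419 + 0\right) = -48689 - 419 = -49108$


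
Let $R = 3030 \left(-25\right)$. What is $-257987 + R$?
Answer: $-333737$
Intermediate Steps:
$R = -75750$
$-257987 + R = -257987 - 75750 = -333737$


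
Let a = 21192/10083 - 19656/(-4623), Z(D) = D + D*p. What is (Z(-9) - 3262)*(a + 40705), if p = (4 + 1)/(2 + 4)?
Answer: -1382585113840257/10358602 ≈ -1.3347e+8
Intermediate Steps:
p = ⅚ (p = 5/6 = 5*(⅙) = ⅚ ≈ 0.83333)
Z(D) = 11*D/6 (Z(D) = D + D*(⅚) = D + 5*D/6 = 11*D/6)
a = 32906896/5179301 (a = 21192*(1/10083) - 19656*(-1/4623) = 7064/3361 + 6552/1541 = 32906896/5179301 ≈ 6.3535)
(Z(-9) - 3262)*(a + 40705) = ((11/6)*(-9) - 3262)*(32906896/5179301 + 40705) = (-33/2 - 3262)*(210856354101/5179301) = -6557/2*210856354101/5179301 = -1382585113840257/10358602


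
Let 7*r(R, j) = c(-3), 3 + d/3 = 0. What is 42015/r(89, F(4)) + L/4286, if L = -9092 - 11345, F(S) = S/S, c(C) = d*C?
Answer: 419994077/38574 ≈ 10888.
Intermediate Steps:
d = -9 (d = -9 + 3*0 = -9 + 0 = -9)
c(C) = -9*C
F(S) = 1
L = -20437
r(R, j) = 27/7 (r(R, j) = (-9*(-3))/7 = (⅐)*27 = 27/7)
42015/r(89, F(4)) + L/4286 = 42015/(27/7) - 20437/4286 = 42015*(7/27) - 20437*1/4286 = 98035/9 - 20437/4286 = 419994077/38574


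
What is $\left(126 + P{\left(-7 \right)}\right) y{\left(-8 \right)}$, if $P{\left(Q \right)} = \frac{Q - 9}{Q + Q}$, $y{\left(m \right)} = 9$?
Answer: $\frac{8010}{7} \approx 1144.3$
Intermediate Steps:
$P{\left(Q \right)} = \frac{-9 + Q}{2 Q}$
$\left(126 + P{\left(-7 \right)}\right) y{\left(-8 \right)} = \left(126 + \frac{-9 - 7}{2 \left(-7\right)}\right) 9 = \left(126 + \frac{1}{2} \left(- \frac{1}{7}\right) \left(-16\right)\right) 9 = \left(126 + \frac{8}{7}\right) 9 = \frac{890}{7} \cdot 9 = \frac{8010}{7}$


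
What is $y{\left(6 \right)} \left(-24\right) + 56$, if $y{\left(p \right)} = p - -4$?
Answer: $-184$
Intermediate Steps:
$y{\left(p \right)} = 4 + p$ ($y{\left(p \right)} = p + 4 = 4 + p$)
$y{\left(6 \right)} \left(-24\right) + 56 = \left(4 + 6\right) \left(-24\right) + 56 = 10 \left(-24\right) + 56 = -240 + 56 = -184$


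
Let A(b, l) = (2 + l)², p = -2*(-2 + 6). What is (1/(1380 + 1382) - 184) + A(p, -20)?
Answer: 386681/2762 ≈ 140.00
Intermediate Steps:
p = -8 (p = -2*4 = -8)
(1/(1380 + 1382) - 184) + A(p, -20) = (1/(1380 + 1382) - 184) + (2 - 20)² = (1/2762 - 184) + (-18)² = (1/2762 - 184) + 324 = -508207/2762 + 324 = 386681/2762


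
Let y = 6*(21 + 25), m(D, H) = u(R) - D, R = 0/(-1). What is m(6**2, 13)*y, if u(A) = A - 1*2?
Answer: -10488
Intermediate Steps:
R = 0 (R = 0*(-1) = 0)
u(A) = -2 + A (u(A) = A - 2 = -2 + A)
m(D, H) = -2 - D (m(D, H) = (-2 + 0) - D = -2 - D)
y = 276 (y = 6*46 = 276)
m(6**2, 13)*y = (-2 - 1*6**2)*276 = (-2 - 1*36)*276 = (-2 - 36)*276 = -38*276 = -10488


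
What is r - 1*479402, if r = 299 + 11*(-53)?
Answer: -479686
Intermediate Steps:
r = -284 (r = 299 - 583 = -284)
r - 1*479402 = -284 - 1*479402 = -284 - 479402 = -479686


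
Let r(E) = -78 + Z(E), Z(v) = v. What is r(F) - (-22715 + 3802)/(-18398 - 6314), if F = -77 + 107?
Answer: -1205089/24712 ≈ -48.765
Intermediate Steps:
F = 30
r(E) = -78 + E
r(F) - (-22715 + 3802)/(-18398 - 6314) = (-78 + 30) - (-22715 + 3802)/(-18398 - 6314) = -48 - (-18913)/(-24712) = -48 - (-18913)*(-1)/24712 = -48 - 1*18913/24712 = -48 - 18913/24712 = -1205089/24712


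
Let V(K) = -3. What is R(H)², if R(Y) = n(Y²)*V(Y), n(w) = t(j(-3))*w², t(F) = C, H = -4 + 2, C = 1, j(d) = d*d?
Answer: 2304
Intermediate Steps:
j(d) = d²
H = -2
t(F) = 1
n(w) = w² (n(w) = 1*w² = w²)
R(Y) = -3*Y⁴ (R(Y) = (Y²)²*(-3) = Y⁴*(-3) = -3*Y⁴)
R(H)² = (-3*(-2)⁴)² = (-3*16)² = (-48)² = 2304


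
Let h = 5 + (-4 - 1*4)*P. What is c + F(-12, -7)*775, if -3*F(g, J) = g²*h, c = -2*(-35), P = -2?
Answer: -781130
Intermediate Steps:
c = 70
h = 21 (h = 5 + (-4 - 1*4)*(-2) = 5 + (-4 - 4)*(-2) = 5 - 8*(-2) = 5 + 16 = 21)
F(g, J) = -7*g² (F(g, J) = -g²*21/3 = -7*g²)
c + F(-12, -7)*775 = 70 - 7*(-12)²*775 = 70 - 7*144*775 = 70 - 1008*775 = 70 - 781200 = -781130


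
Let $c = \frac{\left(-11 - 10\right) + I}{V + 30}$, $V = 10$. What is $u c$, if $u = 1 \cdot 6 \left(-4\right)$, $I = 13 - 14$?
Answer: $\frac{66}{5} \approx 13.2$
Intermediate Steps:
$I = -1$
$u = -24$ ($u = 6 \left(-4\right) = -24$)
$c = - \frac{11}{20}$ ($c = \frac{\left(-11 - 10\right) - 1}{10 + 30} = \frac{-21 - 1}{40} = \left(-22\right) \frac{1}{40} = - \frac{11}{20} \approx -0.55$)
$u c = \left(-24\right) \left(- \frac{11}{20}\right) = \frac{66}{5}$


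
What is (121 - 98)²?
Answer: 529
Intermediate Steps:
(121 - 98)² = 23² = 529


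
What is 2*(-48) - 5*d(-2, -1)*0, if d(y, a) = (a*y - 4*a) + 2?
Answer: -96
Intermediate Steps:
d(y, a) = 2 - 4*a + a*y (d(y, a) = (-4*a + a*y) + 2 = 2 - 4*a + a*y)
2*(-48) - 5*d(-2, -1)*0 = 2*(-48) - 5*(2 - 4*(-1) - 1*(-2))*0 = -96 - 5*(2 + 4 + 2)*0 = -96 - 5*8*0 = -96 - 40*0 = -96 + 0 = -96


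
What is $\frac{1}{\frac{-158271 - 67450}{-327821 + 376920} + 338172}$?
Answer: $\frac{49099}{16603681307} \approx 2.9571 \cdot 10^{-6}$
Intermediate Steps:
$\frac{1}{\frac{-158271 - 67450}{-327821 + 376920} + 338172} = \frac{1}{- \frac{225721}{49099} + 338172} = \frac{1}{\frac{16603681307}{49099}} = \frac{49099}{16603681307}$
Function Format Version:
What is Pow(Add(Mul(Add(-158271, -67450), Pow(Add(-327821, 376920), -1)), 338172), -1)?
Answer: Rational(49099, 16603681307) ≈ 2.9571e-6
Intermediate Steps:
Pow(Add(Mul(Add(-158271, -67450), Pow(Add(-327821, 376920), -1)), 338172), -1) = Pow(Add(Mul(-225721, Pow(49099, -1)), 338172), -1) = Pow(Add(Mul(-225721, Rational(1, 49099)), 338172), -1) = Pow(Add(Rational(-225721, 49099), 338172), -1) = Pow(Rational(16603681307, 49099), -1) = Rational(49099, 16603681307)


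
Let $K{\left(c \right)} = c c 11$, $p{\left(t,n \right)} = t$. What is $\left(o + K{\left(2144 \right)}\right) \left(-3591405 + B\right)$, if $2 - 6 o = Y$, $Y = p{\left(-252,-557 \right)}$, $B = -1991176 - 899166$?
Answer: $- \frac{983231855849005}{3} \approx -3.2774 \cdot 10^{14}$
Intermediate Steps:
$B = -2890342$
$K{\left(c \right)} = 11 c^{2}$ ($K{\left(c \right)} = c^{2} \cdot 11 = 11 c^{2}$)
$Y = -252$
$o = \frac{127}{3}$ ($o = \frac{1}{3} - -42 = \frac{1}{3} + 42 = \frac{127}{3} \approx 42.333$)
$\left(o + K{\left(2144 \right)}\right) \left(-3591405 + B\right) = \left(\frac{127}{3} + 11 \cdot 2144^{2}\right) \left(-3591405 - 2890342\right) = \left(\frac{127}{3} + 11 \cdot 4596736\right) \left(-6481747\right) = \left(\frac{127}{3} + 50564096\right) \left(-6481747\right) = \frac{151692415}{3} \left(-6481747\right) = - \frac{983231855849005}{3}$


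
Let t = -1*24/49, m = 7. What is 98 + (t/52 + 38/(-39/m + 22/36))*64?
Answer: -156420934/398125 ≈ -392.89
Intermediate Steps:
t = -24/49 (t = -24*1/49 = -24/49 ≈ -0.48980)
98 + (t/52 + 38/(-39/m + 22/36))*64 = 98 + (-24/49/52 + 38/(-39/7 + 22/36))*64 = 98 + (-24/49*1/52 + 38/(-39*⅐ + 22*(1/36)))*64 = 98 + (-6/637 + 38/(-39/7 + 11/18))*64 = 98 + (-6/637 + 38/(-625/126))*64 = 98 + (-6/637 + 38*(-126/625))*64 = 98 + (-6/637 - 4788/625)*64 = 98 - 3053706/398125*64 = 98 - 195437184/398125 = -156420934/398125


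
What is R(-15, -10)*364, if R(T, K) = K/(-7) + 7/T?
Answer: 5252/15 ≈ 350.13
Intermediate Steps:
R(T, K) = 7/T - K/7 (R(T, K) = K*(-⅐) + 7/T = -K/7 + 7/T = 7/T - K/7)
R(-15, -10)*364 = (7/(-15) - ⅐*(-10))*364 = (7*(-1/15) + 10/7)*364 = (-7/15 + 10/7)*364 = (101/105)*364 = 5252/15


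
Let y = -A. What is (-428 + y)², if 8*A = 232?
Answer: 208849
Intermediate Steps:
A = 29 (A = (⅛)*232 = 29)
y = -29 (y = -1*29 = -29)
(-428 + y)² = (-428 - 29)² = (-457)² = 208849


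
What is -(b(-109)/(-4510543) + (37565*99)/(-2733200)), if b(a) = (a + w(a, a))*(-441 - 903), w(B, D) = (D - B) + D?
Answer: 3515044393221/2465643225520 ≈ 1.4256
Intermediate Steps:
w(B, D) = -B + 2*D
b(a) = -2688*a (b(a) = (a + (-a + 2*a))*(-441 - 903) = (a + a)*(-1344) = (2*a)*(-1344) = -2688*a)
-(b(-109)/(-4510543) + (37565*99)/(-2733200)) = -(-2688*(-109)/(-4510543) + (37565*99)/(-2733200)) = -(292992*(-1/4510543) + 3718935*(-1/2733200)) = -(-292992/4510543 - 743787/546640) = -1*(-3515044393221/2465643225520) = 3515044393221/2465643225520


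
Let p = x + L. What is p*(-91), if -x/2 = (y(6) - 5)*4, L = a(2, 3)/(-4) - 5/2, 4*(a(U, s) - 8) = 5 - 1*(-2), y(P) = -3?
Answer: -85995/16 ≈ -5374.7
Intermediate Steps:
a(U, s) = 39/4 (a(U, s) = 8 + (5 - 1*(-2))/4 = 8 + (5 + 2)/4 = 8 + (¼)*7 = 8 + 7/4 = 39/4)
L = -79/16 (L = (39/4)/(-4) - 5/2 = (39/4)*(-¼) - 5*½ = -39/16 - 5/2 = -79/16 ≈ -4.9375)
x = 64 (x = -2*(-3 - 5)*4 = -(-16)*4 = -2*(-32) = 64)
p = 945/16 (p = 64 - 79/16 = 945/16 ≈ 59.063)
p*(-91) = (945/16)*(-91) = -85995/16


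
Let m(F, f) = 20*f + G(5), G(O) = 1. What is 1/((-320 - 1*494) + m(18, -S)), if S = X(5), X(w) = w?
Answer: -1/913 ≈ -0.0010953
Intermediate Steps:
S = 5
m(F, f) = 1 + 20*f (m(F, f) = 20*f + 1 = 1 + 20*f)
1/((-320 - 1*494) + m(18, -S)) = 1/((-320 - 1*494) + (1 + 20*(-1*5))) = 1/((-320 - 494) + (1 + 20*(-5))) = 1/(-814 + (1 - 100)) = 1/(-814 - 99) = 1/(-913) = -1/913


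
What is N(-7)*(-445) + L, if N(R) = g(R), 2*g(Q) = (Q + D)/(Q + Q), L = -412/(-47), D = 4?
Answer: -51209/1316 ≈ -38.913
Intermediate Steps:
L = 412/47 (L = -412*(-1/47) = 412/47 ≈ 8.7660)
g(Q) = (4 + Q)/(4*Q) (g(Q) = ((Q + 4)/(Q + Q))/2 = ((4 + Q)/((2*Q)))/2 = ((4 + Q)*(1/(2*Q)))/2 = ((4 + Q)/(2*Q))/2 = (4 + Q)/(4*Q))
N(R) = (4 + R)/(4*R)
N(-7)*(-445) + L = ((¼)*(4 - 7)/(-7))*(-445) + 412/47 = ((¼)*(-⅐)*(-3))*(-445) + 412/47 = (3/28)*(-445) + 412/47 = -1335/28 + 412/47 = -51209/1316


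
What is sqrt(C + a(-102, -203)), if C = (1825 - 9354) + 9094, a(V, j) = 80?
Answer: sqrt(1645) ≈ 40.559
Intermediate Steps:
C = 1565 (C = -7529 + 9094 = 1565)
sqrt(C + a(-102, -203)) = sqrt(1565 + 80) = sqrt(1645)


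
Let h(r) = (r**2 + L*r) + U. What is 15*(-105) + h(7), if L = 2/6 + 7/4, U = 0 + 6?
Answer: -18065/12 ≈ -1505.4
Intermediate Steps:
U = 6
L = 25/12 (L = 2*(1/6) + 7*(1/4) = 1/3 + 7/4 = 25/12 ≈ 2.0833)
h(r) = 6 + r**2 + 25*r/12 (h(r) = (r**2 + 25*r/12) + 6 = 6 + r**2 + 25*r/12)
15*(-105) + h(7) = 15*(-105) + (6 + 7**2 + (25/12)*7) = -1575 + (6 + 49 + 175/12) = -1575 + 835/12 = -18065/12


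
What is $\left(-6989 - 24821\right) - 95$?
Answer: $-31905$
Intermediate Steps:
$\left(-6989 - 24821\right) - 95 = -31810 - 95 = -31905$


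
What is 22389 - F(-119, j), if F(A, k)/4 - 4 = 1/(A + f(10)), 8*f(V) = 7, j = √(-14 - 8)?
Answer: 21142517/945 ≈ 22373.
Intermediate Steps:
j = I*√22 (j = √(-22) = I*√22 ≈ 4.6904*I)
f(V) = 7/8 (f(V) = (⅛)*7 = 7/8)
F(A, k) = 16 + 4/(7/8 + A) (F(A, k) = 16 + 4/(A + 7/8) = 16 + 4/(7/8 + A))
22389 - F(-119, j) = 22389 - 16*(9 + 8*(-119))/(7 + 8*(-119)) = 22389 - 16*(9 - 952)/(7 - 952) = 22389 - 16*(-943)/(-945) = 22389 - 16*(-1)*(-943)/945 = 22389 - 1*15088/945 = 22389 - 15088/945 = 21142517/945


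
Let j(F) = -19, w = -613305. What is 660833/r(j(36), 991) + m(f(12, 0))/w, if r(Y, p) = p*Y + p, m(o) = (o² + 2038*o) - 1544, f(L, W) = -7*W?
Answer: -45029404577/1215570510 ≈ -37.044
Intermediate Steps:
m(o) = -1544 + o² + 2038*o
r(Y, p) = p + Y*p (r(Y, p) = Y*p + p = p + Y*p)
660833/r(j(36), 991) + m(f(12, 0))/w = 660833/((991*(1 - 19))) + (-1544 + (-7*0)² + 2038*(-7*0))/(-613305) = 660833/((991*(-18))) + (-1544 + 0² + 2038*0)*(-1/613305) = 660833/(-17838) + (-1544 + 0 + 0)*(-1/613305) = 660833*(-1/17838) - 1544*(-1/613305) = -660833/17838 + 1544/613305 = -45029404577/1215570510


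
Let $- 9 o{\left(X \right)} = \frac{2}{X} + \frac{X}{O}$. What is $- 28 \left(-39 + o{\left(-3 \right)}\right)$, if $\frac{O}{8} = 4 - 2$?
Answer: $\frac{117649}{108} \approx 1089.3$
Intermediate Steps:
$O = 16$ ($O = 8 \left(4 - 2\right) = 8 \cdot 2 = 16$)
$o{\left(X \right)} = - \frac{2}{9 X} - \frac{X}{144}$ ($o{\left(X \right)} = - \frac{\frac{2}{X} + \frac{X}{16}}{9} = - \frac{2}{9 X} - \frac{X}{144}$)
$- 28 \left(-39 + o{\left(-3 \right)}\right) = - 28 \left(-39 + \frac{-32 - \left(-3\right)^{2}}{144 \left(-3\right)}\right) = - 28 \left(-39 + \frac{1}{144} \left(- \frac{1}{3}\right) \left(-32 - 9\right)\right) = - 28 \left(-39 + \frac{1}{144} \left(- \frac{1}{3}\right) \left(-41\right)\right) = - 28 \left(-39 + \frac{41}{432}\right) = \left(-28\right) \left(- \frac{16807}{432}\right) = \frac{117649}{108}$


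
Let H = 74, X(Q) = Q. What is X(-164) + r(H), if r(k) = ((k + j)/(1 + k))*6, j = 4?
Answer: -3944/25 ≈ -157.76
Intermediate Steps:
r(k) = 6*(4 + k)/(1 + k) (r(k) = ((k + 4)/(1 + k))*6 = ((4 + k)/(1 + k))*6 = 6*(4 + k)/(1 + k))
X(-164) + r(H) = -164 + 6*(4 + 74)/(1 + 74) = -164 + 6*78/75 = -164 + 6*(1/75)*78 = -164 + 156/25 = -3944/25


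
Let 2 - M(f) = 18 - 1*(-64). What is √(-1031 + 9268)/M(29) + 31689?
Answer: 31689 - √8237/80 ≈ 31688.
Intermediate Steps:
M(f) = -80 (M(f) = 2 - (18 - 1*(-64)) = 2 - (18 + 64) = 2 - 1*82 = 2 - 82 = -80)
√(-1031 + 9268)/M(29) + 31689 = √(-1031 + 9268)/(-80) + 31689 = √8237*(-1/80) + 31689 = -√8237/80 + 31689 = 31689 - √8237/80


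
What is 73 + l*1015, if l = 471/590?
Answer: 104227/118 ≈ 883.28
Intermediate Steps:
l = 471/590 (l = 471*(1/590) = 471/590 ≈ 0.79831)
73 + l*1015 = 73 + (471/590)*1015 = 73 + 95613/118 = 104227/118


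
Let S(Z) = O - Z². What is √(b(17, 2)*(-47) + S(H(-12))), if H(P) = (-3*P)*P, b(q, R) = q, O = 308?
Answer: I*√187115 ≈ 432.57*I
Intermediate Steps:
H(P) = -3*P²
S(Z) = 308 - Z²
√(b(17, 2)*(-47) + S(H(-12))) = √(17*(-47) + (308 - (-3*(-12)²)²)) = √(-799 + (308 - (-3*144)²)) = √(-799 + (308 - 1*(-432)²)) = √(-799 + (308 - 1*186624)) = √(-799 + (308 - 186624)) = √(-799 - 186316) = √(-187115) = I*√187115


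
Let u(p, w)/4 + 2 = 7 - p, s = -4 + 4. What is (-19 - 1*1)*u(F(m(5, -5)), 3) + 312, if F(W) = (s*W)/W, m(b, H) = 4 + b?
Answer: -88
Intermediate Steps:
s = 0
F(W) = 0 (F(W) = (0*W)/W = 0/W = 0)
u(p, w) = 20 - 4*p (u(p, w) = -8 + 4*(7 - p) = -8 + (28 - 4*p) = 20 - 4*p)
(-19 - 1*1)*u(F(m(5, -5)), 3) + 312 = (-19 - 1*1)*(20 - 4*0) + 312 = (-19 - 1)*(20 + 0) + 312 = -20*20 + 312 = -400 + 312 = -88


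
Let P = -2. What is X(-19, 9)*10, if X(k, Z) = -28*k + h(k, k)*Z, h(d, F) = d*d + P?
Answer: 37630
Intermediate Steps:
h(d, F) = -2 + d² (h(d, F) = d*d - 2 = d² - 2 = -2 + d²)
X(k, Z) = -28*k + Z*(-2 + k²) (X(k, Z) = -28*k + (-2 + k²)*Z = -28*k + Z*(-2 + k²))
X(-19, 9)*10 = (-28*(-19) + 9*(-2 + (-19)²))*10 = (532 + 9*(-2 + 361))*10 = (532 + 9*359)*10 = (532 + 3231)*10 = 3763*10 = 37630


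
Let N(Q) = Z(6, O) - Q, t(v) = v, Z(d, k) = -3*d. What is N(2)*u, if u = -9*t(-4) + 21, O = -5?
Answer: -1140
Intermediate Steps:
N(Q) = -18 - Q (N(Q) = -3*6 - Q = -18 - Q)
u = 57 (u = -9*(-4) + 21 = 36 + 21 = 57)
N(2)*u = (-18 - 1*2)*57 = (-18 - 2)*57 = -20*57 = -1140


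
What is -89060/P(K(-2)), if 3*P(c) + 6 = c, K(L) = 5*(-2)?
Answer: 66795/4 ≈ 16699.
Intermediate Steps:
K(L) = -10
P(c) = -2 + c/3
-89060/P(K(-2)) = -89060/(-2 + (⅓)*(-10)) = -89060/(-2 - 10/3) = -89060/(-16/3) = -89060*(-3/16) = 66795/4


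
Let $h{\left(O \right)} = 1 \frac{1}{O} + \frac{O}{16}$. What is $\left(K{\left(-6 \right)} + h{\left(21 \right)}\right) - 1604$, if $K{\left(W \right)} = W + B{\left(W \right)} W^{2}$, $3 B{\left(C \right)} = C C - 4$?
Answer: $- \frac{411479}{336} \approx -1224.6$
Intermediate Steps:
$B{\left(C \right)} = - \frac{4}{3} + \frac{C^{2}}{3}$ ($B{\left(C \right)} = \frac{C C - 4}{3} = \frac{C^{2} - 4}{3} = \frac{-4 + C^{2}}{3} = - \frac{4}{3} + \frac{C^{2}}{3}$)
$h{\left(O \right)} = \frac{1}{O} + \frac{O}{16}$ ($h{\left(O \right)} = \frac{1}{O} + O \frac{1}{16} = \frac{1}{O} + \frac{O}{16}$)
$K{\left(W \right)} = W + W^{2} \left(- \frac{4}{3} + \frac{W^{2}}{3}\right)$ ($K{\left(W \right)} = W + \left(- \frac{4}{3} + \frac{W^{2}}{3}\right) W^{2} = W + W^{2} \left(- \frac{4}{3} + \frac{W^{2}}{3}\right)$)
$\left(K{\left(-6 \right)} + h{\left(21 \right)}\right) - 1604 = \left(\frac{1}{3} \left(-6\right) \left(3 - 6 \left(-4 + \left(-6\right)^{2}\right)\right) + \left(\frac{1}{21} + \frac{1}{16} \cdot 21\right)\right) - 1604 = \left(\frac{1}{3} \left(-6\right) \left(3 - 6 \left(-4 + 36\right)\right) + \left(\frac{1}{21} + \frac{21}{16}\right)\right) - 1604 = \left(\frac{1}{3} \left(-6\right) \left(3 - 192\right) + \frac{457}{336}\right) - 1604 = \left(\frac{1}{3} \left(-6\right) \left(-189\right) + \frac{457}{336}\right) - 1604 = \left(378 + \frac{457}{336}\right) - 1604 = \frac{127465}{336} - 1604 = - \frac{411479}{336}$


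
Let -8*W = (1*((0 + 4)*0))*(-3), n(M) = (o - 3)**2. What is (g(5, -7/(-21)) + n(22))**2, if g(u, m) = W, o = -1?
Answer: 256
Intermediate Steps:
n(M) = 16 (n(M) = (-1 - 3)**2 = (-4)**2 = 16)
W = 0 (W = -1*((0 + 4)*0)*(-3)/8 = -1*(4*0)*(-3)/8 = -1*0*(-3)/8 = -0*(-3) = -1/8*0 = 0)
g(u, m) = 0
(g(5, -7/(-21)) + n(22))**2 = (0 + 16)**2 = 16**2 = 256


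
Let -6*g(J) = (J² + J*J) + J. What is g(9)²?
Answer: 3249/4 ≈ 812.25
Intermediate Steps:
g(J) = -J²/3 - J/6 (g(J) = -((J² + J*J) + J)/6 = -((J² + J²) + J)/6 = -(2*J² + J)/6 = -(J + 2*J²)/6 = -J²/3 - J/6)
g(9)² = (-⅙*9*(1 + 2*9))² = (-⅙*9*(1 + 18))² = (-⅙*9*19)² = (-57/2)² = 3249/4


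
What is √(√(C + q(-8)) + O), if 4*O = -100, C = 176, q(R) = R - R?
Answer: √(-25 + 4*√11) ≈ 3.4254*I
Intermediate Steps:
q(R) = 0
O = -25 (O = (¼)*(-100) = -25)
√(√(C + q(-8)) + O) = √(√(176 + 0) - 25) = √(√176 - 25) = √(4*√11 - 25) = √(-25 + 4*√11)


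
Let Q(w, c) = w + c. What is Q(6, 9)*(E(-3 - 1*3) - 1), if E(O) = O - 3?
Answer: -150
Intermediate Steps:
Q(w, c) = c + w
E(O) = -3 + O
Q(6, 9)*(E(-3 - 1*3) - 1) = (9 + 6)*((-3 + (-3 - 1*3)) - 1) = 15*((-3 + (-3 - 3)) - 1) = 15*((-3 - 6) - 1) = 15*(-9 - 1) = 15*(-10) = -150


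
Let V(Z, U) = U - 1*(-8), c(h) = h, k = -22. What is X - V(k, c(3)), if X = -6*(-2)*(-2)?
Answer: -35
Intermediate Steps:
V(Z, U) = 8 + U (V(Z, U) = U + 8 = 8 + U)
X = -24 (X = 12*(-2) = -24)
X - V(k, c(3)) = -24 - (8 + 3) = -24 - 1*11 = -24 - 11 = -35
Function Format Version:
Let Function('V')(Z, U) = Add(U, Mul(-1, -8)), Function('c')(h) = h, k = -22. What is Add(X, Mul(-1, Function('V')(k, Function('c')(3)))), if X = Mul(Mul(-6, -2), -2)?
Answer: -35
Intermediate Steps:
Function('V')(Z, U) = Add(8, U) (Function('V')(Z, U) = Add(U, 8) = Add(8, U))
X = -24 (X = Mul(12, -2) = -24)
Add(X, Mul(-1, Function('V')(k, Function('c')(3)))) = Add(-24, Mul(-1, Add(8, 3))) = Add(-24, Mul(-1, 11)) = Add(-24, -11) = -35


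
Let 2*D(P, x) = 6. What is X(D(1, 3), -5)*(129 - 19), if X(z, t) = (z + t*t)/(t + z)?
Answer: -1540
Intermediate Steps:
D(P, x) = 3 (D(P, x) = (½)*6 = 3)
X(z, t) = (z + t²)/(t + z)
X(D(1, 3), -5)*(129 - 19) = ((3 + (-5)²)/(-5 + 3))*(129 - 19) = ((3 + 25)/(-2))*110 = -½*28*110 = -14*110 = -1540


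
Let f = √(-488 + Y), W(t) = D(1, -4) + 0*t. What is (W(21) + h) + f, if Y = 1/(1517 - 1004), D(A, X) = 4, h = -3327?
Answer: -3323 + I*√14269551/171 ≈ -3323.0 + 22.091*I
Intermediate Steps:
W(t) = 4 (W(t) = 4 + 0*t = 4 + 0 = 4)
Y = 1/513 ≈ 0.0019493
f = I*√14269551/171 (f = √(-488 + 1/513) = √(-250343/513) = I*√14269551/171 ≈ 22.091*I)
(W(21) + h) + f = (4 - 3327) + I*√14269551/171 = -3323 + I*√14269551/171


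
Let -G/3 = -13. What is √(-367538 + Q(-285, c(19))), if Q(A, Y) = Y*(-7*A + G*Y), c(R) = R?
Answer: I*√315554 ≈ 561.74*I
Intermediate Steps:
G = 39 (G = -3*(-13) = 39)
Q(A, Y) = Y*(-7*A + 39*Y)
√(-367538 + Q(-285, c(19))) = √(-367538 + 19*(-7*(-285) + 39*19)) = √(-367538 + 19*(1995 + 741)) = √(-367538 + 19*2736) = √(-367538 + 51984) = √(-315554) = I*√315554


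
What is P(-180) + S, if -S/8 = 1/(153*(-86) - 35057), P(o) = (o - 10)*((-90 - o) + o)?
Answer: 824476508/48215 ≈ 17100.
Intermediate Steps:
P(o) = 900 - 90*o (P(o) = (-10 + o)*(-90) = 900 - 90*o)
S = 8/48215 (S = -8/(153*(-86) - 35057) = -8/(-13158 - 35057) = -8/(-48215) = -8*(-1/48215) = 8/48215 ≈ 0.00016592)
P(-180) + S = (900 - 90*(-180)) + 8/48215 = (900 + 16200) + 8/48215 = 17100 + 8/48215 = 824476508/48215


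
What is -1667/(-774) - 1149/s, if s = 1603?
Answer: 1782875/1240722 ≈ 1.4370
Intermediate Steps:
-1667/(-774) - 1149/s = -1667/(-774) - 1149/1603 = -1667*(-1/774) - 1149*1/1603 = 1667/774 - 1149/1603 = 1782875/1240722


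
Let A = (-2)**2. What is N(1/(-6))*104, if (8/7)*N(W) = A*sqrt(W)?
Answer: 182*I*sqrt(6)/3 ≈ 148.6*I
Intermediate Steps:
A = 4
N(W) = 7*sqrt(W)/2 (N(W) = 7*(4*sqrt(W))/8 = 7*sqrt(W)/2)
N(1/(-6))*104 = (7*sqrt(1/(-6))/2)*104 = (7*sqrt(-1/6)/2)*104 = (7*(I*sqrt(6)/6)/2)*104 = (7*I*sqrt(6)/12)*104 = 182*I*sqrt(6)/3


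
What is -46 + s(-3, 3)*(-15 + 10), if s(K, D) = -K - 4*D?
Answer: -1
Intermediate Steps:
-46 + s(-3, 3)*(-15 + 10) = -46 + (-1*(-3) - 4*3)*(-15 + 10) = -46 + (3 - 12)*(-5) = -46 - 9*(-5) = -46 + 45 = -1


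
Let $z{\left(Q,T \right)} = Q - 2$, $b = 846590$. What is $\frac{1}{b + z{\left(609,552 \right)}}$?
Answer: $\frac{1}{847197} \approx 1.1804 \cdot 10^{-6}$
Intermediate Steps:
$z{\left(Q,T \right)} = -2 + Q$ ($z{\left(Q,T \right)} = Q - 2 = -2 + Q$)
$\frac{1}{b + z{\left(609,552 \right)}} = \frac{1}{846590 + \left(-2 + 609\right)} = \frac{1}{846590 + 607} = \frac{1}{847197}$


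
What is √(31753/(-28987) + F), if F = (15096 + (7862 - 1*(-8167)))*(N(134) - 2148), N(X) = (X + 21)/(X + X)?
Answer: I*√1008423204699734050591/3884258 ≈ 8175.5*I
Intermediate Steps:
N(X) = (21 + X)/(2*X) (N(X) = (21 + X)/((2*X)) = (21 + X)*(1/(2*X)) = (21 + X)/(2*X))
F = -17912717625/268 (F = (15096 + (7862 - 1*(-8167)))*((½)*(21 + 134)/134 - 2148) = (15096 + (7862 + 8167))*((½)*(1/134)*155 - 2148) = (15096 + 16029)*(155/268 - 2148) = 31125*(-575509/268) = -17912717625/268 ≈ -6.6839e+7)
√(31753/(-28987) + F) = √(31753/(-28987) - 17912717625/268) = √(31753*(-1/28987) - 17912717625/268) = √(-31753/28987 - 17912717625/268) = √(-519235954305679/7768516) = I*√1008423204699734050591/3884258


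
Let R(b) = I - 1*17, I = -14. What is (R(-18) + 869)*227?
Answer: 190226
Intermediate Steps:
R(b) = -31 (R(b) = -14 - 1*17 = -14 - 17 = -31)
(R(-18) + 869)*227 = (-31 + 869)*227 = 838*227 = 190226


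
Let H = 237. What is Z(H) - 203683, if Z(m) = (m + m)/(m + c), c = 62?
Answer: -60900743/299 ≈ -2.0368e+5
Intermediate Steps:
Z(m) = 2*m/(62 + m) (Z(m) = (m + m)/(m + 62) = (2*m)/(62 + m) = 2*m/(62 + m))
Z(H) - 203683 = 2*237/(62 + 237) - 203683 = 2*237/299 - 203683 = 2*237*(1/299) - 203683 = 474/299 - 203683 = -60900743/299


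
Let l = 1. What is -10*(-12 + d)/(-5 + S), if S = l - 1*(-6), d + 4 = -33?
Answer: 245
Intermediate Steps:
d = -37 (d = -4 - 33 = -37)
S = 7 (S = 1 - 1*(-6) = 1 + 6 = 7)
-10*(-12 + d)/(-5 + S) = -10*(-12 - 37)/(-5 + 7) = -(-490)/2 = -10*(-49/2) = 245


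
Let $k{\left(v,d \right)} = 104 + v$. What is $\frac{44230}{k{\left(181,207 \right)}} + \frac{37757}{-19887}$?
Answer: $\frac{57922751}{377853} \approx 153.29$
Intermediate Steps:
$\frac{44230}{k{\left(181,207 \right)}} + \frac{37757}{-19887} = \frac{44230}{104 + 181} + \frac{37757}{-19887} = \frac{44230}{285} + 37757 \left(- \frac{1}{19887}\right) = 44230 \cdot \frac{1}{285} - \frac{37757}{19887} = \frac{8846}{57} - \frac{37757}{19887} = \frac{57922751}{377853}$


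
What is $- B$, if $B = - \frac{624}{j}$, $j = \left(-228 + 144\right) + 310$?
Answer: $\frac{312}{113} \approx 2.7611$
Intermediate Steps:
$j = 226$ ($j = -84 + 310 = 226$)
$B = - \frac{312}{113}$ ($B = - \frac{624}{226} = \left(-624\right) \frac{1}{226} = - \frac{312}{113} \approx -2.7611$)
$- B = \left(-1\right) \left(- \frac{312}{113}\right) = \frac{312}{113}$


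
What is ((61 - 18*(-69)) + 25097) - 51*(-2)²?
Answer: 26196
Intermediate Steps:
((61 - 18*(-69)) + 25097) - 51*(-2)² = ((61 + 1242) + 25097) - 51*4 = (1303 + 25097) - 204 = 26400 - 204 = 26196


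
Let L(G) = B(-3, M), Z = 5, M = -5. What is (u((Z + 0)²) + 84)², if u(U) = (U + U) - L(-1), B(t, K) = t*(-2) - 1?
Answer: 16641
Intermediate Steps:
B(t, K) = -1 - 2*t (B(t, K) = -2*t - 1 = -1 - 2*t)
L(G) = 5 (L(G) = -1 - 2*(-3) = -1 + 6 = 5)
u(U) = -5 + 2*U (u(U) = (U + U) - 1*5 = 2*U - 5 = -5 + 2*U)
(u((Z + 0)²) + 84)² = ((-5 + 2*(5 + 0)²) + 84)² = ((-5 + 2*5²) + 84)² = ((-5 + 2*25) + 84)² = ((-5 + 50) + 84)² = (45 + 84)² = 129² = 16641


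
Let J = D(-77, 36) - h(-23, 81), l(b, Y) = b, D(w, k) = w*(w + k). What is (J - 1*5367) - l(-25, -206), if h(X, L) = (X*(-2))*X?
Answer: -1127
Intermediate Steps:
D(w, k) = w*(k + w)
h(X, L) = -2*X² (h(X, L) = (-2*X)*X = -2*X²)
J = 4215 (J = -77*(36 - 77) - (-2)*(-23)² = -77*(-41) - (-2)*529 = 3157 - 1*(-1058) = 3157 + 1058 = 4215)
(J - 1*5367) - l(-25, -206) = (4215 - 1*5367) - 1*(-25) = (4215 - 5367) + 25 = -1152 + 25 = -1127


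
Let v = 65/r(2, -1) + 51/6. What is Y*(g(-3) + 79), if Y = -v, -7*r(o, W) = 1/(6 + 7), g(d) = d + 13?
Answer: 1051357/2 ≈ 5.2568e+5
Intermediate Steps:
g(d) = 13 + d
r(o, W) = -1/91 (r(o, W) = -1/(7*(6 + 7)) = -⅐/13 = -⅐*1/13 = -1/91)
v = -11813/2 (v = 65/(-1/91) + 51/6 = 65*(-91) + 51*(⅙) = -5915 + 17/2 = -11813/2 ≈ -5906.5)
Y = 11813/2 (Y = -1*(-11813/2) = 11813/2 ≈ 5906.5)
Y*(g(-3) + 79) = 11813*((13 - 3) + 79)/2 = 11813*(10 + 79)/2 = (11813/2)*89 = 1051357/2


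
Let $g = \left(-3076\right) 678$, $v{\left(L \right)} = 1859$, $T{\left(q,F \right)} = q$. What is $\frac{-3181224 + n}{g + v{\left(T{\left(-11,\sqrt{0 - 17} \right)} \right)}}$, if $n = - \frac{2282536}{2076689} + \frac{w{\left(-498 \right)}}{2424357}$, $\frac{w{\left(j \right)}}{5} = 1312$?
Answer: $\frac{16016308848362292464}{10490513946764606937} \approx 1.5267$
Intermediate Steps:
$w{\left(j \right)} = 6560$ ($w{\left(j \right)} = 5 \cdot 1312 = 6560$)
$g = -2085528$
$n = - \frac{5520059049512}{5034635513973}$ ($n = - \frac{2282536}{2076689} + \frac{6560}{2424357} = - \frac{5520059049512}{5034635513973} \approx -1.0964$)
$\frac{-3181224 + n}{g + v{\left(T{\left(-11,\sqrt{0 - 17} \right)} \right)}} = \frac{-3181224 - \frac{5520059049512}{5034635513973}}{-2085528 + 1859} = - \frac{16016308848362292464}{5034635513973 \left(-2083669\right)} = \left(- \frac{16016308848362292464}{5034635513973}\right) \left(- \frac{1}{2083669}\right) = \frac{16016308848362292464}{10490513946764606937}$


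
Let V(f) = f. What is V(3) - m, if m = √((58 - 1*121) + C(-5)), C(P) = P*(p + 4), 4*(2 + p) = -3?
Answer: 3 - I*√277/2 ≈ 3.0 - 8.3217*I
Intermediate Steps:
p = -11/4 (p = -2 + (¼)*(-3) = -2 - ¾ = -11/4 ≈ -2.7500)
C(P) = 5*P/4 (C(P) = P*(-11/4 + 4) = P*(5/4) = 5*P/4)
m = I*√277/2 (m = √((58 - 1*121) + (5/4)*(-5)) = √((58 - 121) - 25/4) = √(-63 - 25/4) = √(-277/4) = I*√277/2 ≈ 8.3217*I)
V(3) - m = 3 - I*√277/2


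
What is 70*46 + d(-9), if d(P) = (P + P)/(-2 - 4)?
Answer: 3223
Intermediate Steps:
d(P) = -P/3 (d(P) = (2*P)/(-6) = (2*P)*(-1/6) = -P/3)
70*46 + d(-9) = 70*46 - 1/3*(-9) = 3220 + 3 = 3223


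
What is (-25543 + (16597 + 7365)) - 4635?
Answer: -6216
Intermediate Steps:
(-25543 + (16597 + 7365)) - 4635 = (-25543 + 23962) - 4635 = -1581 - 4635 = -6216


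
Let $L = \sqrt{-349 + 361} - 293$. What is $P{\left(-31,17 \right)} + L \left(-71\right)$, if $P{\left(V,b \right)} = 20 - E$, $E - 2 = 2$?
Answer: $20819 - 142 \sqrt{3} \approx 20573.0$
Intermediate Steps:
$E = 4$ ($E = 2 + 2 = 4$)
$P{\left(V,b \right)} = 16$ ($P{\left(V,b \right)} = 20 - 4 = 16$)
$L = -293 + 2 \sqrt{3}$ ($L = \sqrt{12} - 293 = 2 \sqrt{3} - 293 = -293 + 2 \sqrt{3} \approx -289.54$)
$P{\left(-31,17 \right)} + L \left(-71\right) = 16 + \left(-293 + 2 \sqrt{3}\right) \left(-71\right) = 16 + \left(20803 - 142 \sqrt{3}\right) = 20819 - 142 \sqrt{3}$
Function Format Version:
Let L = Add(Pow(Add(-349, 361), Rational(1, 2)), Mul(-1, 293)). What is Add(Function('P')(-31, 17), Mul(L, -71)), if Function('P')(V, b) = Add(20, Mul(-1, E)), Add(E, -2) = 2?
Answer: Add(20819, Mul(-142, Pow(3, Rational(1, 2)))) ≈ 20573.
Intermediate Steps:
E = 4 (E = Add(2, 2) = 4)
Function('P')(V, b) = 16 (Function('P')(V, b) = Add(20, Mul(-1, 4)) = Add(20, -4) = 16)
L = Add(-293, Mul(2, Pow(3, Rational(1, 2)))) (L = Add(Pow(12, Rational(1, 2)), -293) = Add(Mul(2, Pow(3, Rational(1, 2))), -293) = Add(-293, Mul(2, Pow(3, Rational(1, 2)))) ≈ -289.54)
Add(Function('P')(-31, 17), Mul(L, -71)) = Add(16, Mul(Add(-293, Mul(2, Pow(3, Rational(1, 2)))), -71)) = Add(16, Add(20803, Mul(-142, Pow(3, Rational(1, 2))))) = Add(20819, Mul(-142, Pow(3, Rational(1, 2))))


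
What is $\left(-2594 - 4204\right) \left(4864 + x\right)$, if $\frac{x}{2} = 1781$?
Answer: $-57279948$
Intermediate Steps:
$x = 3562$ ($x = 2 \cdot 1781 = 3562$)
$\left(-2594 - 4204\right) \left(4864 + x\right) = \left(-2594 - 4204\right) \left(4864 + 3562\right) = \left(-6798\right) 8426 = -57279948$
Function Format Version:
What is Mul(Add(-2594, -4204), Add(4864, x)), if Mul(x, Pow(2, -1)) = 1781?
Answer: -57279948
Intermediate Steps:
x = 3562 (x = Mul(2, 1781) = 3562)
Mul(Add(-2594, -4204), Add(4864, x)) = Mul(Add(-2594, -4204), Add(4864, 3562)) = Mul(-6798, 8426) = -57279948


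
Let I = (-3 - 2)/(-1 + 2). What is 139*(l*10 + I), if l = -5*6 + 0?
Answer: -42395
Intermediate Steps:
l = -30 (l = -30 + 0 = -30)
I = -5 (I = -5/1 = -5*1 = -5)
139*(l*10 + I) = 139*(-30*10 - 5) = 139*(-300 - 5) = 139*(-305) = -42395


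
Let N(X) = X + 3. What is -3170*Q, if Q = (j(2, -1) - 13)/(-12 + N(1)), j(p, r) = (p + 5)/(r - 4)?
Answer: -5706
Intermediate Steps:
N(X) = 3 + X
j(p, r) = (5 + p)/(-4 + r)
Q = 9/5 (Q = ((5 + 2)/(-4 - 1) - 13)/(-12 + (3 + 1)) = (7/(-5) - 13)/(-12 + 4) = (-1/5*7 - 13)/(-8) = (-7/5 - 13)*(-1/8) = -72/5*(-1/8) = 9/5 ≈ 1.8000)
-3170*Q = -3170*9/5 = -5706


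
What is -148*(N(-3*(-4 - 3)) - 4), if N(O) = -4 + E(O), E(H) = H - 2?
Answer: -1628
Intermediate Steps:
E(H) = -2 + H
N(O) = -6 + O (N(O) = -4 + (-2 + O) = -6 + O)
-148*(N(-3*(-4 - 3)) - 4) = -148*((-6 - 3*(-4 - 3)) - 4) = -148*((-6 - 3*(-7)) - 4) = -148*((-6 + 21) - 4) = -148*(15 - 4) = -148*11 = -1628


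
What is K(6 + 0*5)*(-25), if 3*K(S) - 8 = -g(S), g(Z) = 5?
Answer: -25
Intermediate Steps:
K(S) = 1 (K(S) = 8/3 + (-1*5)/3 = 8/3 + (1/3)*(-5) = 8/3 - 5/3 = 1)
K(6 + 0*5)*(-25) = 1*(-25) = -25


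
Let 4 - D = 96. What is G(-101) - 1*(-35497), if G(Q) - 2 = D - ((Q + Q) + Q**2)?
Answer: 25408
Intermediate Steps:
D = -92 (D = 4 - 1*96 = 4 - 96 = -92)
G(Q) = -90 - Q**2 - 2*Q (G(Q) = 2 + (-92 - ((Q + Q) + Q**2)) = 2 + (-92 - (2*Q + Q**2)) = 2 + (-92 - (Q**2 + 2*Q)) = 2 + (-92 + (-Q**2 - 2*Q)) = 2 + (-92 - Q**2 - 2*Q) = -90 - Q**2 - 2*Q)
G(-101) - 1*(-35497) = (-90 - 1*(-101)**2 - 2*(-101)) - 1*(-35497) = (-90 - 1*10201 + 202) + 35497 = (-90 - 10201 + 202) + 35497 = -10089 + 35497 = 25408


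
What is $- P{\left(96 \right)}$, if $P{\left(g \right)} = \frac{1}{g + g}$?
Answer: $- \frac{1}{192} \approx -0.0052083$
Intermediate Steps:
$P{\left(g \right)} = \frac{1}{2 g}$
$- P{\left(96 \right)} = - \frac{1}{2 \cdot 96} = \left(-1\right) \frac{1}{192} = - \frac{1}{192}$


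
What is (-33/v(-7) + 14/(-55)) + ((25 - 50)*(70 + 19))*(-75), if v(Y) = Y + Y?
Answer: 128495369/770 ≈ 1.6688e+5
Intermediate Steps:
v(Y) = 2*Y
(-33/v(-7) + 14/(-55)) + ((25 - 50)*(70 + 19))*(-75) = (-33/(2*(-7)) + 14/(-55)) + ((25 - 50)*(70 + 19))*(-75) = (-33/(-14) + 14*(-1/55)) - 25*89*(-75) = (-33*(-1/14) - 14/55) - 2225*(-75) = (33/14 - 14/55) + 166875 = 1619/770 + 166875 = 128495369/770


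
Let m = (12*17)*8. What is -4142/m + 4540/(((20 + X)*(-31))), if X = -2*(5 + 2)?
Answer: -681641/25296 ≈ -26.947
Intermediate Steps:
X = -14 (X = -2*7 = -14)
m = 1632 (m = 204*8 = 1632)
-4142/m + 4540/(((20 + X)*(-31))) = -4142/1632 + 4540/(((20 - 14)*(-31))) = -4142*1/1632 + 4540/((6*(-31))) = -2071/816 + 4540/(-186) = -2071/816 + 4540*(-1/186) = -2071/816 - 2270/93 = -681641/25296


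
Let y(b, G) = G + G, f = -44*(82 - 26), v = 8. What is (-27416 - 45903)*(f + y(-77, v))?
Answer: 179484912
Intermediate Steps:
f = -2464 (f = -44*56 = -2464)
y(b, G) = 2*G
(-27416 - 45903)*(f + y(-77, v)) = (-27416 - 45903)*(-2464 + 2*8) = -73319*(-2464 + 16) = -73319*(-2448) = 179484912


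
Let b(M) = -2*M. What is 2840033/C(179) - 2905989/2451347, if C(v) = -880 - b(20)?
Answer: -994906772173/294161640 ≈ -3382.2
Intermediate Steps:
C(v) = -840 (C(v) = -880 - (-2)*20 = -880 - 1*(-40) = -880 + 40 = -840)
2840033/C(179) - 2905989/2451347 = 2840033/(-840) - 2905989/2451347 = 2840033*(-1/840) - 2905989*1/2451347 = -405719/120 - 2905989/2451347 = -994906772173/294161640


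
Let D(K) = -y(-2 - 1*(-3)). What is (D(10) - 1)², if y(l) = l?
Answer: 4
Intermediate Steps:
D(K) = -1 (D(K) = -(-2 - 1*(-3)) = -(-2 + 3) = -1*1 = -1)
(D(10) - 1)² = (-1 - 1)² = (-2)² = 4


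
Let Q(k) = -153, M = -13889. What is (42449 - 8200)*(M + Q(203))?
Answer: -480924458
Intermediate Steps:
(42449 - 8200)*(M + Q(203)) = (42449 - 8200)*(-13889 - 153) = 34249*(-14042) = -480924458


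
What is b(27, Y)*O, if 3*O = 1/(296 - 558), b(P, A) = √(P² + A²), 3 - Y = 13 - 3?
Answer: -√778/786 ≈ -0.035487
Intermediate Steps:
Y = -7 (Y = 3 - (13 - 3) = 3 - 1*10 = 3 - 10 = -7)
b(P, A) = √(A² + P²)
O = -1/786 (O = 1/(3*(296 - 558)) = (⅓)/(-262) = (⅓)*(-1/262) = -1/786 ≈ -0.0012723)
b(27, Y)*O = √((-7)² + 27²)*(-1/786) = √(49 + 729)*(-1/786) = √778*(-1/786) = -√778/786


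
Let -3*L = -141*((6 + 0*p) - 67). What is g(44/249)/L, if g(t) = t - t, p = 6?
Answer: 0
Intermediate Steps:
g(t) = 0
L = -2867 (L = -(-47)*((6 + 0*6) - 67) = -(-47)*((6 + 0) - 67) = -(-47)*(6 - 67) = -(-47)*(-61) = -⅓*8601 = -2867)
g(44/249)/L = 0/(-2867) = 0*(-1/2867) = 0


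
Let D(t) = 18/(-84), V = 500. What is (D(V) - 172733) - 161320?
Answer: -4676745/14 ≈ -3.3405e+5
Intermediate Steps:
D(t) = -3/14 (D(t) = 18*(-1/84) = -3/14)
(D(V) - 172733) - 161320 = (-3/14 - 172733) - 161320 = -2418265/14 - 161320 = -4676745/14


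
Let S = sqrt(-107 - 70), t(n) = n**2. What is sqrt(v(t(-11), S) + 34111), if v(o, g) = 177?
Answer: 4*sqrt(2143) ≈ 185.17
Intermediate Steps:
S = I*sqrt(177) (S = sqrt(-177) = I*sqrt(177) ≈ 13.304*I)
sqrt(v(t(-11), S) + 34111) = sqrt(177 + 34111) = sqrt(34288) = 4*sqrt(2143)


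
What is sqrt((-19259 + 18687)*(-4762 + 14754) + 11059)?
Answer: I*sqrt(5704365) ≈ 2388.4*I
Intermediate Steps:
sqrt((-19259 + 18687)*(-4762 + 14754) + 11059) = sqrt(-572*9992 + 11059) = sqrt(-5715424 + 11059) = sqrt(-5704365) = I*sqrt(5704365)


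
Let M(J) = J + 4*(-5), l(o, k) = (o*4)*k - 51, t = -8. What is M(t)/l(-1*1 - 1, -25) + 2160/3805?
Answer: 43060/113389 ≈ 0.37975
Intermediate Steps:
l(o, k) = -51 + 4*k*o (l(o, k) = (4*o)*k - 51 = 4*k*o - 51 = -51 + 4*k*o)
M(J) = -20 + J (M(J) = J - 20 = -20 + J)
M(t)/l(-1*1 - 1, -25) + 2160/3805 = (-20 - 8)/(-51 + 4*(-25)*(-1*1 - 1)) + 2160/3805 = -28/(-51 + 4*(-25)*(-1 - 1)) + 2160*(1/3805) = -28/(-51 + 4*(-25)*(-2)) + 432/761 = -28/(-51 + 200) + 432/761 = -28/149 + 432/761 = 43060/113389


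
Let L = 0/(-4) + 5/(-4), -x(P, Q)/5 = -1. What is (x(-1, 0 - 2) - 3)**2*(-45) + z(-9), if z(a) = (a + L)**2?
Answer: -1199/16 ≈ -74.938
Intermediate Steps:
x(P, Q) = 5 (x(P, Q) = -5*(-1) = 5)
L = -5/4 (L = 0*(-1/4) + 5*(-1/4) = 0 - 5/4 = -5/4 ≈ -1.2500)
z(a) = (-5/4 + a)**2 (z(a) = (a - 5/4)**2 = (-5/4 + a)**2)
(x(-1, 0 - 2) - 3)**2*(-45) + z(-9) = (5 - 3)**2*(-45) + (-5 + 4*(-9))**2/16 = 2**2*(-45) + (-5 - 36)**2/16 = 4*(-45) + (1/16)*(-41)**2 = -180 + (1/16)*1681 = -180 + 1681/16 = -1199/16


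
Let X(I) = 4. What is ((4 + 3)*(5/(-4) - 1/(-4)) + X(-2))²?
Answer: 9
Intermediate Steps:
((4 + 3)*(5/(-4) - 1/(-4)) + X(-2))² = ((4 + 3)*(5/(-4) - 1/(-4)) + 4)² = (7*(5*(-¼) - 1*(-¼)) + 4)² = (7*(-5/4 + ¼) + 4)² = (7*(-1) + 4)² = (-7 + 4)² = (-3)² = 9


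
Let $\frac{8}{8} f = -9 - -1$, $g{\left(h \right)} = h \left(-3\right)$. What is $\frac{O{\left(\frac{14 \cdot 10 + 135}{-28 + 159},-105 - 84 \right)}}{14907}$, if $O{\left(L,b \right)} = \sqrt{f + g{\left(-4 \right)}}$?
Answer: $\frac{2}{14907} \approx 0.00013417$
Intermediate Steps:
$g{\left(h \right)} = - 3 h$
$f = -8$ ($f = -9 - -1 = -9 + 1 = -8$)
$O{\left(L,b \right)} = 2$ ($O{\left(L,b \right)} = \sqrt{-8 - -12} = \sqrt{-8 + 12} = \sqrt{4} = 2$)
$\frac{O{\left(\frac{14 \cdot 10 + 135}{-28 + 159},-105 - 84 \right)}}{14907} = \frac{2}{14907}$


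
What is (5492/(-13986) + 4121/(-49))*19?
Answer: -78585919/48951 ≈ -1605.4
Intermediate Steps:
(5492/(-13986) + 4121/(-49))*19 = (5492*(-1/13986) + 4121*(-1/49))*19 = (-2746/6993 - 4121/49)*19 = -4136101/48951*19 = -78585919/48951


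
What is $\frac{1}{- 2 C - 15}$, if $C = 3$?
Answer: $- \frac{1}{21} \approx -0.047619$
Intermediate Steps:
$\frac{1}{- 2 C - 15} = \frac{1}{\left(-2\right) 3 - 15} = \frac{1}{-6 - 15} = \frac{1}{-21} = - \frac{1}{21}$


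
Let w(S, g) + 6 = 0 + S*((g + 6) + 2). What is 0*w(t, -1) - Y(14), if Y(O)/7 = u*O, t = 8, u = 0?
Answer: 0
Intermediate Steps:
Y(O) = 0 (Y(O) = 7*(0*O) = 7*0 = 0)
w(S, g) = -6 + S*(8 + g) (w(S, g) = -6 + (0 + S*((g + 6) + 2)) = -6 + (0 + S*((6 + g) + 2)) = -6 + (0 + S*(8 + g)) = -6 + S*(8 + g))
0*w(t, -1) - Y(14) = 0*(-6 + 8*8 + 8*(-1)) - 1*0 = 0*(-6 + 64 - 8) + 0 = 0*50 + 0 = 0 + 0 = 0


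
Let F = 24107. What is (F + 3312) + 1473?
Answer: 28892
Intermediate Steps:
(F + 3312) + 1473 = (24107 + 3312) + 1473 = 27419 + 1473 = 28892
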